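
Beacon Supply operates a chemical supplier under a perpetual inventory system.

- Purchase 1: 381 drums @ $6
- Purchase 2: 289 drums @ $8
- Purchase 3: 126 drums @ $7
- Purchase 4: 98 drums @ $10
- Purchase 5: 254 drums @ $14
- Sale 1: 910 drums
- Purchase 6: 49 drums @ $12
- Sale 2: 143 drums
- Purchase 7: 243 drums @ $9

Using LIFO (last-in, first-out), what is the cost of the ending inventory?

Sale 1 (910) [LIFO — newest first]: 254 @ $14 + 98 @ $10 + 126 @ $7 + 289 @ $8 + 143 @ $6 = $8,588
Sale 2 (143) [LIFO — newest first]: 49 @ $12 + 94 @ $6 = $1,152
Total COGS = $8,588 + $1,152 = $9,740
Ending inventory: 144 @ $6 + 243 @ $9 = $3,051

Ending inventory = $3,051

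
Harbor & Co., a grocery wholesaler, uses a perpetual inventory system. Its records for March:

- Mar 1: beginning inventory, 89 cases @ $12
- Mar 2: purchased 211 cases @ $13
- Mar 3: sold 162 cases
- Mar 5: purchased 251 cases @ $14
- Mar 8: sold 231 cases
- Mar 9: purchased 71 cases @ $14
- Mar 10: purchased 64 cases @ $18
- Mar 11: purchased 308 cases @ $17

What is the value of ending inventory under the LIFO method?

Mar 3, 162 sold [LIFO — newest first]: 162 @ $13 = $2,106
Mar 8, 231 sold [LIFO — newest first]: 231 @ $14 = $3,234
Total COGS = $2,106 + $3,234 = $5,340
Ending inventory: 89 @ $12 + 49 @ $13 + 20 @ $14 + 71 @ $14 + 64 @ $18 + 308 @ $17 = $9,367

Ending inventory = $9,367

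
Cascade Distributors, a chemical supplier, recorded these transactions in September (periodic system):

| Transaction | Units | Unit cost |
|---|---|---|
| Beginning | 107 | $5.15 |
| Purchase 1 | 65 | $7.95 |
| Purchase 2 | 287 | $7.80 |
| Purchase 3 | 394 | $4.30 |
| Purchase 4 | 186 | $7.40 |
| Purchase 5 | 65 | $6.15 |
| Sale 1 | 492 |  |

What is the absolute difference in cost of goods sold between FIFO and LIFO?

FIFO COGS: 107 @ $5.15 + 65 @ $7.95 + 287 @ $7.80 + 33 @ $4.30 = $3,448.30
LIFO COGS: 65 @ $6.15 + 186 @ $7.40 + 241 @ $4.30 = $2,812.45
Difference = |$3,448.30 − $2,812.45| = $635.85

$635.85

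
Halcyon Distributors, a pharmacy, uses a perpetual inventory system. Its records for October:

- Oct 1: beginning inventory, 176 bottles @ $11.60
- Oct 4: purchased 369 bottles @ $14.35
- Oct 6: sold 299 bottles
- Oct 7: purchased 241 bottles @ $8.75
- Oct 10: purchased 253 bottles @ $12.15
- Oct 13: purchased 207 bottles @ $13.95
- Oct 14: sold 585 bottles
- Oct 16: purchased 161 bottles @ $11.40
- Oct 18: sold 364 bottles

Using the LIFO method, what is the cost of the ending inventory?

Oct 6, 299 sold [LIFO — newest first]: 299 @ $14.35 = $4,290.65
Oct 14, 585 sold [LIFO — newest first]: 207 @ $13.95 + 253 @ $12.15 + 125 @ $8.75 = $7,055.35
Oct 18, 364 sold [LIFO — newest first]: 161 @ $11.40 + 116 @ $8.75 + 70 @ $14.35 + 17 @ $11.60 = $4,052.10
Total COGS = $4,290.65 + $7,055.35 + $4,052.10 = $15,398.10
Ending inventory: 159 @ $11.60 = $1,844.40
Check: goods available $17,242.50 = COGS $15,398.10 + ending $1,844.40

Ending inventory = $1,844.40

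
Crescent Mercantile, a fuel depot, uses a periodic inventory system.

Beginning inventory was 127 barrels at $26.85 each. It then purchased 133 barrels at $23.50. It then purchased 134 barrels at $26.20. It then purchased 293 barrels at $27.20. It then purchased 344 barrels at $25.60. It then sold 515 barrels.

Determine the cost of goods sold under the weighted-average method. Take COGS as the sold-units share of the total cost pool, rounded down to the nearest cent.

COGS = $13,398.11

Sale 1, sell 515: 515/1031 × $26,822.25 → $13,398.11
Ending inventory (cost pool remaining) = $13,424.14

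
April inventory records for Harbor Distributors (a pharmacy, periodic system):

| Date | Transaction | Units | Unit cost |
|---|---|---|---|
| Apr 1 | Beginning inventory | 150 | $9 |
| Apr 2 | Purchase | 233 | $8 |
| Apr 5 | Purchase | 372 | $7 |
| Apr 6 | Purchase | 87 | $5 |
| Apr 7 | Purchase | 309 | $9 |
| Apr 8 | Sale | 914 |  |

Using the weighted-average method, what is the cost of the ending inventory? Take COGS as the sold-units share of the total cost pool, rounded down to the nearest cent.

Apr 8, sell 914: 914/1151 × $9,034.00 → $7,173.82
Ending inventory (cost pool remaining) = $1,860.18
Check: goods available $9,034.00 = COGS $7,173.82 + ending $1,860.18

Ending inventory = $1,860.18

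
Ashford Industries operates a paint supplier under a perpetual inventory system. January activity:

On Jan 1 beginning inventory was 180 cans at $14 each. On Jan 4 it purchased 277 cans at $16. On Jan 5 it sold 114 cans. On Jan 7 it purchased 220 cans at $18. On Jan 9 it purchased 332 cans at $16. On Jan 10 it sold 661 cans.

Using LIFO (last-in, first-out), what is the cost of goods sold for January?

Jan 5, 114 sold [LIFO — newest first]: 114 @ $16 = $1,824
Jan 10, 661 sold [LIFO — newest first]: 332 @ $16 + 220 @ $18 + 109 @ $16 = $11,016
Total COGS = $1,824 + $11,016 = $12,840
Ending inventory: 180 @ $14 + 54 @ $16 = $3,384
Check: goods available $16,224 = COGS $12,840 + ending $3,384

COGS = $12,840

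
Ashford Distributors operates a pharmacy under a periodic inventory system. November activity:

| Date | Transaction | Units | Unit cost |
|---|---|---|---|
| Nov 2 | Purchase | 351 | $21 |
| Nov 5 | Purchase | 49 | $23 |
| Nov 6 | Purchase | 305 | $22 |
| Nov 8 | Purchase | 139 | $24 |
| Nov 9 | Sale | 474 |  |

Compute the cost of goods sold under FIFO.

Nov 9, 474 sold [FIFO — oldest first]: 351 @ $21 + 49 @ $23 + 74 @ $22 = $10,126
Ending inventory: 231 @ $22 + 139 @ $24 = $8,418

COGS = $10,126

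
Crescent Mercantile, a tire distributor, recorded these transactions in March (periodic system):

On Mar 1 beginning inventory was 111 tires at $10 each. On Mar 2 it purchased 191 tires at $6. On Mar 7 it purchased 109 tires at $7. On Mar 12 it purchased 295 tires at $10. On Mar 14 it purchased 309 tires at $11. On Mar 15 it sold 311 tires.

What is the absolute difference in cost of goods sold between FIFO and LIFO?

$1,100

FIFO COGS: 111 @ $10 + 191 @ $6 + 9 @ $7 = $2,319
LIFO COGS: 309 @ $11 + 2 @ $10 = $3,419
Difference = |$2,319 − $3,419| = $1,100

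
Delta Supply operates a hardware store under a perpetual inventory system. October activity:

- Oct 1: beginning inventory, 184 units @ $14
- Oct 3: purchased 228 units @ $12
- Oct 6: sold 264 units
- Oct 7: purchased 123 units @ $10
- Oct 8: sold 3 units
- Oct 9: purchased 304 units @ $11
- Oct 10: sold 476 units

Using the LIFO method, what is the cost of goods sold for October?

COGS = $8,542

Oct 6, 264 sold [LIFO — newest first]: 228 @ $12 + 36 @ $14 = $3,240
Oct 8, 3 sold [LIFO — newest first]: 3 @ $10 = $30
Oct 10, 476 sold [LIFO — newest first]: 304 @ $11 + 120 @ $10 + 52 @ $14 = $5,272
Total COGS = $3,240 + $30 + $5,272 = $8,542
Ending inventory: 96 @ $14 = $1,344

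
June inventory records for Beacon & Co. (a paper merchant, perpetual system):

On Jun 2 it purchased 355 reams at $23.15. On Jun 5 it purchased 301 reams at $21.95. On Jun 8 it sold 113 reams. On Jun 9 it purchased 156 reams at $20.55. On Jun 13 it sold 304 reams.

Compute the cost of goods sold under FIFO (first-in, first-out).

COGS = $9,579.15

Jun 8, 113 sold [FIFO — oldest first]: 113 @ $23.15 = $2,615.95
Jun 13, 304 sold [FIFO — oldest first]: 242 @ $23.15 + 62 @ $21.95 = $6,963.20
Total COGS = $2,615.95 + $6,963.20 = $9,579.15
Ending inventory: 239 @ $21.95 + 156 @ $20.55 = $8,451.85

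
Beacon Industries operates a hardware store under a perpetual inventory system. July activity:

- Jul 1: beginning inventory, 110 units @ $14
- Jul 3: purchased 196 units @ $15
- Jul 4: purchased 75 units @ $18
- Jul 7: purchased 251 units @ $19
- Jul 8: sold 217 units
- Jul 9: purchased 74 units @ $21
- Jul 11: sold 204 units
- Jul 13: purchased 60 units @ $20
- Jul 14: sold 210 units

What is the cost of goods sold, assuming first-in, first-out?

Jul 8, 217 sold [FIFO — oldest first]: 110 @ $14 + 107 @ $15 = $3,145
Jul 11, 204 sold [FIFO — oldest first]: 89 @ $15 + 75 @ $18 + 40 @ $19 = $3,445
Jul 14, 210 sold [FIFO — oldest first]: 210 @ $19 = $3,990
Total COGS = $3,145 + $3,445 + $3,990 = $10,580
Ending inventory: 1 @ $19 + 74 @ $21 + 60 @ $20 = $2,773

COGS = $10,580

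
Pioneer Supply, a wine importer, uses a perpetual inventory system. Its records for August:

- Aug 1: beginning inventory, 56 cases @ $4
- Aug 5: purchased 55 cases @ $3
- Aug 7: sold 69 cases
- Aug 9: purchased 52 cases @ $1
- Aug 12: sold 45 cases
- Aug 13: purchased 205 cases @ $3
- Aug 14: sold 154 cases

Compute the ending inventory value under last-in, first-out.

Ending inventory = $328

Aug 7, 69 sold [LIFO — newest first]: 55 @ $3 + 14 @ $4 = $221
Aug 12, 45 sold [LIFO — newest first]: 45 @ $1 = $45
Aug 14, 154 sold [LIFO — newest first]: 154 @ $3 = $462
Total COGS = $221 + $45 + $462 = $728
Ending inventory: 42 @ $4 + 7 @ $1 + 51 @ $3 = $328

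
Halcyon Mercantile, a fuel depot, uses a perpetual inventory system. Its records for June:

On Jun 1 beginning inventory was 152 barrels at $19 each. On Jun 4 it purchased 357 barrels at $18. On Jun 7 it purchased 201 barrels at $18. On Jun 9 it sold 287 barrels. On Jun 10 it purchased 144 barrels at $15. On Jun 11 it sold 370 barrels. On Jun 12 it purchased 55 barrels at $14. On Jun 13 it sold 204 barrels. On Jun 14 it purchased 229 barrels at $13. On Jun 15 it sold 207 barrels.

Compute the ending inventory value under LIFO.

Ending inventory = $1,198

Jun 9, 287 sold [LIFO — newest first]: 201 @ $18 + 86 @ $18 = $5,166
Jun 11, 370 sold [LIFO — newest first]: 144 @ $15 + 226 @ $18 = $6,228
Jun 13, 204 sold [LIFO — newest first]: 55 @ $14 + 45 @ $18 + 104 @ $19 = $3,556
Jun 15, 207 sold [LIFO — newest first]: 207 @ $13 = $2,691
Total COGS = $5,166 + $6,228 + $3,556 + $2,691 = $17,641
Ending inventory: 48 @ $19 + 22 @ $13 = $1,198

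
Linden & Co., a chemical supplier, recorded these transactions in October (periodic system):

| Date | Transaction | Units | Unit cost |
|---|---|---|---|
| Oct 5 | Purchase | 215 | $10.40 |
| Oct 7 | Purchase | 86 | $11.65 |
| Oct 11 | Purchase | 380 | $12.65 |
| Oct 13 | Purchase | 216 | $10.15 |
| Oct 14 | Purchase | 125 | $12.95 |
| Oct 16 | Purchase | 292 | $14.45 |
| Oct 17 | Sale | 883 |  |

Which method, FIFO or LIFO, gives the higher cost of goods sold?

LIFO

FIFO COGS: 215 @ $10.40 + 86 @ $11.65 + 380 @ $12.65 + 202 @ $10.15 = $10,095.20
LIFO COGS: 292 @ $14.45 + 125 @ $12.95 + 216 @ $10.15 + 250 @ $12.65 = $11,193.05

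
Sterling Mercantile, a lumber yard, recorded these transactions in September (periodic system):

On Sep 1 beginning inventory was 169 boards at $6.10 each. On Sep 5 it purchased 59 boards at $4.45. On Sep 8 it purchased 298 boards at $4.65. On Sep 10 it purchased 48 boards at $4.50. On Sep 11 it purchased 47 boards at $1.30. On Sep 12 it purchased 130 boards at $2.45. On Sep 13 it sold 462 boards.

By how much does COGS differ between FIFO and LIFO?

$683.90

FIFO COGS: 169 @ $6.10 + 59 @ $4.45 + 234 @ $4.65 = $2,381.55
LIFO COGS: 130 @ $2.45 + 47 @ $1.30 + 48 @ $4.50 + 237 @ $4.65 = $1,697.65
Difference = |$2,381.55 − $1,697.65| = $683.90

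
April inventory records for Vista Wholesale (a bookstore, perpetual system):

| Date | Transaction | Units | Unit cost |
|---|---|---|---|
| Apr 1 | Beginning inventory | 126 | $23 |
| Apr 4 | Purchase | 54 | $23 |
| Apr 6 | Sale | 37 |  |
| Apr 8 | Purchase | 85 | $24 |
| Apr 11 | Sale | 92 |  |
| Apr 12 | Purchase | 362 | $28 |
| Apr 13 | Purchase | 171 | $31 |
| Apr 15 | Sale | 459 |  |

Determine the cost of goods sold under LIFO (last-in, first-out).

Apr 6, 37 sold [LIFO — newest first]: 37 @ $23 = $851
Apr 11, 92 sold [LIFO — newest first]: 85 @ $24 + 7 @ $23 = $2,201
Apr 15, 459 sold [LIFO — newest first]: 171 @ $31 + 288 @ $28 = $13,365
Total COGS = $851 + $2,201 + $13,365 = $16,417
Ending inventory: 126 @ $23 + 10 @ $23 + 74 @ $28 = $5,200
Check: goods available $21,617 = COGS $16,417 + ending $5,200

COGS = $16,417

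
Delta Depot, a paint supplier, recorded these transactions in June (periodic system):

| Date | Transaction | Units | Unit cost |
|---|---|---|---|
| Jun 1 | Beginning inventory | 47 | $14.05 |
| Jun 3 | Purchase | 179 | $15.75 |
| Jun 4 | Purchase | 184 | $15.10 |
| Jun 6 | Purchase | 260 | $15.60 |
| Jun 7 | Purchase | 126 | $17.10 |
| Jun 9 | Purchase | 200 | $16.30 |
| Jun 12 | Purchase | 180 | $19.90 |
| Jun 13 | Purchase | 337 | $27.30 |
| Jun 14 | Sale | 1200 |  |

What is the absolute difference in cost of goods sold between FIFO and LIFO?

$3,751.60

FIFO COGS: 47 @ $14.05 + 179 @ $15.75 + 184 @ $15.10 + 260 @ $15.60 + 126 @ $17.10 + 200 @ $16.30 + 180 @ $19.90 + 24 @ $27.30 = $19,965.80
LIFO COGS: 337 @ $27.30 + 180 @ $19.90 + 200 @ $16.30 + 126 @ $17.10 + 260 @ $15.60 + 97 @ $15.10 = $23,717.40
Difference = |$19,965.80 − $23,717.40| = $3,751.60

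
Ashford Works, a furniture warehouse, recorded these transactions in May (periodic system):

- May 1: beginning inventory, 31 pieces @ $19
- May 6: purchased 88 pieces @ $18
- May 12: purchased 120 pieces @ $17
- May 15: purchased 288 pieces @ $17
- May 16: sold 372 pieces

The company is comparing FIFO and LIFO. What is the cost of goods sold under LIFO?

COGS = $6,324

FIFO COGS: 31 @ $19 + 88 @ $18 + 120 @ $17 + 133 @ $17 = $6,474
LIFO COGS: 288 @ $17 + 84 @ $17 = $6,324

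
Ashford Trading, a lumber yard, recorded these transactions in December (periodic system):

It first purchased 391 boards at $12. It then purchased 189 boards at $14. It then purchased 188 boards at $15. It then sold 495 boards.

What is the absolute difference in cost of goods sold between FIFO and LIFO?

FIFO COGS: 391 @ $12 + 104 @ $14 = $6,148
LIFO COGS: 188 @ $15 + 189 @ $14 + 118 @ $12 = $6,882
Difference = |$6,148 − $6,882| = $734

$734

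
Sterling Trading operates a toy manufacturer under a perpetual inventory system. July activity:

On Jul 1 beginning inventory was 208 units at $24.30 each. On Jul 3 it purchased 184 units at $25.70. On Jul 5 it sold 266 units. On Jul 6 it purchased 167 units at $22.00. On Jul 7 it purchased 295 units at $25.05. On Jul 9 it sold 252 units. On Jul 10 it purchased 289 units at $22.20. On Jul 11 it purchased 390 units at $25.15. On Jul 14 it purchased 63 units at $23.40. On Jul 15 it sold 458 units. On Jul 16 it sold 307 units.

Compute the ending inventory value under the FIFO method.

Jul 5, 266 sold [FIFO — oldest first]: 208 @ $24.30 + 58 @ $25.70 = $6,545.00
Jul 9, 252 sold [FIFO — oldest first]: 126 @ $25.70 + 126 @ $22.00 = $6,010.20
Jul 15, 458 sold [FIFO — oldest first]: 41 @ $22.00 + 295 @ $25.05 + 122 @ $22.20 = $11,000.15
Jul 16, 307 sold [FIFO — oldest first]: 167 @ $22.20 + 140 @ $25.15 = $7,228.40
Total COGS = $6,545.00 + $6,010.20 + $11,000.15 + $7,228.40 = $30,783.75
Ending inventory: 250 @ $25.15 + 63 @ $23.40 = $7,761.70

Ending inventory = $7,761.70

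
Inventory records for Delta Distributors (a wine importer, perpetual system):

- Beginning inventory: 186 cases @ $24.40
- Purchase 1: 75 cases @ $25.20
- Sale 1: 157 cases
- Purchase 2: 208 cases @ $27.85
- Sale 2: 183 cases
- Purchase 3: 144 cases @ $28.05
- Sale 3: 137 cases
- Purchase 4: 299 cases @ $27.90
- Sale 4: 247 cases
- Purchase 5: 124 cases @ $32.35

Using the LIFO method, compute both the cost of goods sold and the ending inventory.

Sale 1 (157) [LIFO — newest first]: 75 @ $25.20 + 82 @ $24.40 = $3,890.80
Sale 2 (183) [LIFO — newest first]: 183 @ $27.85 = $5,096.55
Sale 3 (137) [LIFO — newest first]: 137 @ $28.05 = $3,842.85
Sale 4 (247) [LIFO — newest first]: 247 @ $27.90 = $6,891.30
Total COGS = $3,890.80 + $5,096.55 + $3,842.85 + $6,891.30 = $19,721.50
Ending inventory: 104 @ $24.40 + 25 @ $27.85 + 7 @ $28.05 + 52 @ $27.90 + 124 @ $32.35 = $8,892.40

COGS = $19,721.50; ending inventory = $8,892.40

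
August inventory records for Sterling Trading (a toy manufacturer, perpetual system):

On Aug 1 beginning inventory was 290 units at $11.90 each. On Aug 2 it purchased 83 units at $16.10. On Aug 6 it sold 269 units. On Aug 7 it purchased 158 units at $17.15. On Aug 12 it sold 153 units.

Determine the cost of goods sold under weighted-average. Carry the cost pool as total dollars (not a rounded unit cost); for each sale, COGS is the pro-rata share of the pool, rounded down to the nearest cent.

After Aug 1: 290 on hand, pool $3,451.00 (≈ $11.9000 each)
After Aug 2: 373 on hand, pool $4,787.30 (≈ $12.8346 each)
Aug 6, sell 269: 269/373 × $4,787.30 → $3,452.50
After Aug 7: 262 on hand, pool $4,044.50 (≈ $15.4370 each)
Aug 12, sell 153: 153/262 × $4,044.50 → $2,361.86
Total COGS = $3,452.50 + $2,361.86 = $5,814.36
Ending inventory (cost pool remaining) = $1,682.64

COGS = $5,814.36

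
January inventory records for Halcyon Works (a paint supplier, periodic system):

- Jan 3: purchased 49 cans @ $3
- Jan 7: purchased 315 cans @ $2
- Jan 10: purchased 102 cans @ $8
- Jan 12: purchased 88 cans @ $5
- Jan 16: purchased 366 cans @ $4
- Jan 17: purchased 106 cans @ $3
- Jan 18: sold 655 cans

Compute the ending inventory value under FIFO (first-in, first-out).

Jan 18, 655 sold [FIFO — oldest first]: 49 @ $3 + 315 @ $2 + 102 @ $8 + 88 @ $5 + 101 @ $4 = $2,437
Ending inventory: 265 @ $4 + 106 @ $3 = $1,378

Ending inventory = $1,378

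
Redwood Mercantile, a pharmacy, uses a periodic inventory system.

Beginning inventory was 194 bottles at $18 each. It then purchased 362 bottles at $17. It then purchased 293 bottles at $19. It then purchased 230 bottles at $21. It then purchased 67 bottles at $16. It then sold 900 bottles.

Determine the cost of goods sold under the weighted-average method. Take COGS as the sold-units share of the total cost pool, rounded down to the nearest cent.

COGS = $16,582.46

Sale 1, sell 900: 900/1146 × $21,115.00 → $16,582.46
Ending inventory (cost pool remaining) = $4,532.54
Check: goods available $21,115.00 = COGS $16,582.46 + ending $4,532.54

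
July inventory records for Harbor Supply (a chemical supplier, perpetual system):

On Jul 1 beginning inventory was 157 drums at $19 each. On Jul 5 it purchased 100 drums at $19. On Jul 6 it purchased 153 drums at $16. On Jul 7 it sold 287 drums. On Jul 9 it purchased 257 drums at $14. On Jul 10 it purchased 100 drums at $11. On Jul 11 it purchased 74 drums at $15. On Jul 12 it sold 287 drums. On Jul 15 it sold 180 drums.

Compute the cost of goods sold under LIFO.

Jul 7, 287 sold [LIFO — newest first]: 153 @ $16 + 100 @ $19 + 34 @ $19 = $4,994
Jul 12, 287 sold [LIFO — newest first]: 74 @ $15 + 100 @ $11 + 113 @ $14 = $3,792
Jul 15, 180 sold [LIFO — newest first]: 144 @ $14 + 36 @ $19 = $2,700
Total COGS = $4,994 + $3,792 + $2,700 = $11,486
Ending inventory: 87 @ $19 = $1,653
Check: goods available $13,139 = COGS $11,486 + ending $1,653

COGS = $11,486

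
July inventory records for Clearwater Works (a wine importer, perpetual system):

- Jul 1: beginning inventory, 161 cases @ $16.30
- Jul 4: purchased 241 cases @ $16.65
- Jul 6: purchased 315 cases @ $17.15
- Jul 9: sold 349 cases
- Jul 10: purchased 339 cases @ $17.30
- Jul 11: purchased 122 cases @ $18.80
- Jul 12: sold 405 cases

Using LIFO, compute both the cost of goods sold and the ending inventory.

Jul 9, 349 sold [LIFO — newest first]: 315 @ $17.15 + 34 @ $16.65 = $5,968.35
Jul 12, 405 sold [LIFO — newest first]: 122 @ $18.80 + 283 @ $17.30 = $7,189.50
Total COGS = $5,968.35 + $7,189.50 = $13,157.85
Ending inventory: 161 @ $16.30 + 207 @ $16.65 + 56 @ $17.30 = $7,039.65

COGS = $13,157.85; ending inventory = $7,039.65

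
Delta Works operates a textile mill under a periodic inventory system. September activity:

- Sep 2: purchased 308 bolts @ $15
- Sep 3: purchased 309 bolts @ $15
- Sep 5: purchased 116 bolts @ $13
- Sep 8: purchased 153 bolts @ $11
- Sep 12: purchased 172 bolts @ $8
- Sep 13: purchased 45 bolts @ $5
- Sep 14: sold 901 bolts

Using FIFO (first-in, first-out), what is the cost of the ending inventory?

Ending inventory = $1,481

Sep 14, 901 sold [FIFO — oldest first]: 308 @ $15 + 309 @ $15 + 116 @ $13 + 153 @ $11 + 15 @ $8 = $12,566
Ending inventory: 157 @ $8 + 45 @ $5 = $1,481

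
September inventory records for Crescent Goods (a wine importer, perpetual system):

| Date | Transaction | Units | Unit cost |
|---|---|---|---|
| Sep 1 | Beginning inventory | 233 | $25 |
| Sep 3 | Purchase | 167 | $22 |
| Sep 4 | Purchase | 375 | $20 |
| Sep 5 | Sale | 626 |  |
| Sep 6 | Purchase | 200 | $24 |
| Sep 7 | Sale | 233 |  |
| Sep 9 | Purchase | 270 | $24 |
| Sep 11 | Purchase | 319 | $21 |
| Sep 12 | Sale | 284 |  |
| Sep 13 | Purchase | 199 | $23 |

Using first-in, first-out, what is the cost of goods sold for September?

Sep 5, 626 sold [FIFO — oldest first]: 233 @ $25 + 167 @ $22 + 226 @ $20 = $14,019
Sep 7, 233 sold [FIFO — oldest first]: 149 @ $20 + 84 @ $24 = $4,996
Sep 12, 284 sold [FIFO — oldest first]: 116 @ $24 + 168 @ $24 = $6,816
Total COGS = $14,019 + $4,996 + $6,816 = $25,831
Ending inventory: 102 @ $24 + 319 @ $21 + 199 @ $23 = $13,724
Check: goods available $39,555 = COGS $25,831 + ending $13,724

COGS = $25,831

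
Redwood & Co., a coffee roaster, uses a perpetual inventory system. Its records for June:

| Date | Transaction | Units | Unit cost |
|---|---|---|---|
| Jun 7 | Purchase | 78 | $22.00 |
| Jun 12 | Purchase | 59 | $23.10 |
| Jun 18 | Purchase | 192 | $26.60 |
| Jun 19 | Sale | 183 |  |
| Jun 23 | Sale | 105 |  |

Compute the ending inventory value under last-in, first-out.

Jun 19, 183 sold [LIFO — newest first]: 183 @ $26.60 = $4,867.80
Jun 23, 105 sold [LIFO — newest first]: 9 @ $26.60 + 59 @ $23.10 + 37 @ $22.00 = $2,416.30
Total COGS = $4,867.80 + $2,416.30 = $7,284.10
Ending inventory: 41 @ $22.00 = $902.00
Check: goods available $8,186.10 = COGS $7,284.10 + ending $902.00

Ending inventory = $902.00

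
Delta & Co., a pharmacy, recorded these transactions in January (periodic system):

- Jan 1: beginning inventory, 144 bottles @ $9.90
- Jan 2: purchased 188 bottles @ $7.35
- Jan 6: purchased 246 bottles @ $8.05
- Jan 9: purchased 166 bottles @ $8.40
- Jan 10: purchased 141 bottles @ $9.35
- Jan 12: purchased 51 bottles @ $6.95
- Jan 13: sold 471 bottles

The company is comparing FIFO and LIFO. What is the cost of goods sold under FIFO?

COGS = $3,926.35

FIFO COGS: 144 @ $9.90 + 188 @ $7.35 + 139 @ $8.05 = $3,926.35
LIFO COGS: 51 @ $6.95 + 141 @ $9.35 + 166 @ $8.40 + 113 @ $8.05 = $3,976.85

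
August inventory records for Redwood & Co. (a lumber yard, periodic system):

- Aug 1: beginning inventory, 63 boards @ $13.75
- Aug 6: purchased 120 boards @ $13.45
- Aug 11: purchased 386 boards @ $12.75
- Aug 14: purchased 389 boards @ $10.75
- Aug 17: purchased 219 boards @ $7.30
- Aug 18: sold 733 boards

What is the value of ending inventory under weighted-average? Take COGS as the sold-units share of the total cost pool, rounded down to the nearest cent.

Ending inventory = $4,972.73

Aug 18, sell 733: 733/1177 × $13,182.20 → $8,209.47
Ending inventory (cost pool remaining) = $4,972.73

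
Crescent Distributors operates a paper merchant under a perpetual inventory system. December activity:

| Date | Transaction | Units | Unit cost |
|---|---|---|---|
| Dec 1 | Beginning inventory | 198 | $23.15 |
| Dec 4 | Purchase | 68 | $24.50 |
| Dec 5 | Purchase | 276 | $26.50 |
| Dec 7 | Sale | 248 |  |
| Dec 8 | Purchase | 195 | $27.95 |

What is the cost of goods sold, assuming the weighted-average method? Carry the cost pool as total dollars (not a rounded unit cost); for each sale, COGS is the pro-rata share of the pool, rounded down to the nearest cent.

COGS = $6,206.26

After Dec 1: 198 on hand, pool $4,583.70 (≈ $23.1500 each)
After Dec 4: 266 on hand, pool $6,249.70 (≈ $23.4951 each)
After Dec 5: 542 on hand, pool $13,563.70 (≈ $25.0253 each)
Dec 7, sell 248: 248/542 × $13,563.70 → $6,206.26
After Dec 8: 489 on hand, pool $12,807.69 (≈ $26.1916 each)
Ending inventory (cost pool remaining) = $12,807.69
Check: goods available $19,013.95 = COGS $6,206.26 + ending $12,807.69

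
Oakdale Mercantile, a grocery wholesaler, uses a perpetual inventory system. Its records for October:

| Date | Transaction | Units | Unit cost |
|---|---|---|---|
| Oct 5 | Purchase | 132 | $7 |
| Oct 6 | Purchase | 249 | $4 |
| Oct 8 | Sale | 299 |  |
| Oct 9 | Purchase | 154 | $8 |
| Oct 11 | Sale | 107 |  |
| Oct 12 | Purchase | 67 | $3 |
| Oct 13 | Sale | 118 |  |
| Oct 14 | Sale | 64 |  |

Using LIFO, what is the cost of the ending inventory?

Ending inventory = $98

Oct 8, 299 sold [LIFO — newest first]: 249 @ $4 + 50 @ $7 = $1,346
Oct 11, 107 sold [LIFO — newest first]: 107 @ $8 = $856
Oct 13, 118 sold [LIFO — newest first]: 67 @ $3 + 47 @ $8 + 4 @ $7 = $605
Oct 14, 64 sold [LIFO — newest first]: 64 @ $7 = $448
Total COGS = $1,346 + $856 + $605 + $448 = $3,255
Ending inventory: 14 @ $7 = $98
Check: goods available $3,353 = COGS $3,255 + ending $98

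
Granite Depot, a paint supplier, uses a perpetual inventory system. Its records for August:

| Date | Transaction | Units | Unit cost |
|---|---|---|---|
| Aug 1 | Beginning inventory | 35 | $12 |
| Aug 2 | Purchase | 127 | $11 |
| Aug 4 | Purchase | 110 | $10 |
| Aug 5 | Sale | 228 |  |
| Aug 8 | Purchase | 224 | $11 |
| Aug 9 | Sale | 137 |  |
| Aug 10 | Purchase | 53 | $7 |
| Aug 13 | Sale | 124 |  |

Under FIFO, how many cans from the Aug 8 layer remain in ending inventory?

7

Aug 5, 228 sold [FIFO — oldest first]: 35 @ $12 + 127 @ $11 + 66 @ $10 = $2,477
Aug 9, 137 sold [FIFO — oldest first]: 44 @ $10 + 93 @ $11 = $1,463
Aug 13, 124 sold [FIFO — oldest first]: 124 @ $11 = $1,364
Total COGS = $2,477 + $1,463 + $1,364 = $5,304
Ending inventory: 7 @ $11 + 53 @ $7 = $448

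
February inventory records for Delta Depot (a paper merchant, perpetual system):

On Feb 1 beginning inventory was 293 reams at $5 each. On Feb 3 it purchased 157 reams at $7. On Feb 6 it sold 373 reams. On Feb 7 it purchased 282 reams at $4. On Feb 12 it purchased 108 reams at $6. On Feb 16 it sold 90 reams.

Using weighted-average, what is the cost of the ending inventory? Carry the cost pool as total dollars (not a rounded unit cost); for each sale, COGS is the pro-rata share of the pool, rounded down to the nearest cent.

Ending inventory = $1,787.91

After Feb 1: 293 on hand, pool $1,465.00 (≈ $5.0000 each)
After Feb 3: 450 on hand, pool $2,564.00 (≈ $5.6978 each)
Feb 6, sell 373: 373/450 × $2,564.00 → $2,125.27
After Feb 7: 359 on hand, pool $1,566.73 (≈ $4.3642 each)
After Feb 12: 467 on hand, pool $2,214.73 (≈ $4.7425 each)
Feb 16, sell 90: 90/467 × $2,214.73 → $426.82
Total COGS = $2,125.27 + $426.82 = $2,552.09
Ending inventory (cost pool remaining) = $1,787.91
Check: goods available $4,340.00 = COGS $2,552.09 + ending $1,787.91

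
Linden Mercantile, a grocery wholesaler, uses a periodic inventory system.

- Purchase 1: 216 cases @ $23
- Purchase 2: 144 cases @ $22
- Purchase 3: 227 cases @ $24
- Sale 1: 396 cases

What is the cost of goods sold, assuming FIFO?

COGS = $9,000

Sale 1 (396) [FIFO — oldest first]: 216 @ $23 + 144 @ $22 + 36 @ $24 = $9,000
Ending inventory: 191 @ $24 = $4,584
Check: goods available $13,584 = COGS $9,000 + ending $4,584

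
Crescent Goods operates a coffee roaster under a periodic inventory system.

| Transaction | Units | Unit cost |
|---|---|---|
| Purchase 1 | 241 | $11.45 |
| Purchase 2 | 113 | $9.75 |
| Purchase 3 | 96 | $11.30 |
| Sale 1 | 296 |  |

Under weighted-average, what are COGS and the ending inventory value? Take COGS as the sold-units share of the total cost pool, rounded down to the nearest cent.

Sale 1, sell 296: 296/450 × $4,946.00 → $3,253.36
Ending inventory (cost pool remaining) = $1,692.64
Check: goods available $4,946.00 = COGS $3,253.36 + ending $1,692.64

COGS = $3,253.36; ending inventory = $1,692.64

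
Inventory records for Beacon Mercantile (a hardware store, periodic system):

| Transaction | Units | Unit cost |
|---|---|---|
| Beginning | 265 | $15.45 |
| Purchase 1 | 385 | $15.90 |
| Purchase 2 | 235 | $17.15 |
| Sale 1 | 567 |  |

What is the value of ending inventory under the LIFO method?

Sale 1 (567) [LIFO — newest first]: 235 @ $17.15 + 332 @ $15.90 = $9,309.05
Ending inventory: 265 @ $15.45 + 53 @ $15.90 = $4,936.95

Ending inventory = $4,936.95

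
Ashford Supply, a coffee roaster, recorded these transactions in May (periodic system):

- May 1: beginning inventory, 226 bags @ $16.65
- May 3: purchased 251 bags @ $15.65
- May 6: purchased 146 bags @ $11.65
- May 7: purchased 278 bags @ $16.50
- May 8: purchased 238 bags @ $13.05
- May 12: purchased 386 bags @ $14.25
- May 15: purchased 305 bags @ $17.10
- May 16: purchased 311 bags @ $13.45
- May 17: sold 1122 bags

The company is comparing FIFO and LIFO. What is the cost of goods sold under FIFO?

COGS = $16,863.00

FIFO COGS: 226 @ $16.65 + 251 @ $15.65 + 146 @ $11.65 + 278 @ $16.50 + 221 @ $13.05 = $16,863.00
LIFO COGS: 311 @ $13.45 + 305 @ $17.10 + 386 @ $14.25 + 120 @ $13.05 = $16,464.95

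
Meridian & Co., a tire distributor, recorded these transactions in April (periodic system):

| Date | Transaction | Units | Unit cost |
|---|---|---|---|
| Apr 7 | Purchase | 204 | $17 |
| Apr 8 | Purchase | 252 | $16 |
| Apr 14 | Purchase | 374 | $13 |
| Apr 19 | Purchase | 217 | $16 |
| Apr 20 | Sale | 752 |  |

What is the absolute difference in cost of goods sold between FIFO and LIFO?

$438

FIFO COGS: 204 @ $17 + 252 @ $16 + 296 @ $13 = $11,348
LIFO COGS: 217 @ $16 + 374 @ $13 + 161 @ $16 = $10,910
Difference = |$11,348 − $10,910| = $438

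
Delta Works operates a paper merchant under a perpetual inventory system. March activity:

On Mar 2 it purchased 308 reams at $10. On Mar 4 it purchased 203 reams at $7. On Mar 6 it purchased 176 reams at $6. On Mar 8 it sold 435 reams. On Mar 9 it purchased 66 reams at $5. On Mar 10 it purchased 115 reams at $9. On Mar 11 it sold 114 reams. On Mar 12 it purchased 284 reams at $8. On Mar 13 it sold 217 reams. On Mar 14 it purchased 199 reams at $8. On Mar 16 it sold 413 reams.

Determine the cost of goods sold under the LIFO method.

Mar 8, 435 sold [LIFO — newest first]: 176 @ $6 + 203 @ $7 + 56 @ $10 = $3,037
Mar 11, 114 sold [LIFO — newest first]: 114 @ $9 = $1,026
Mar 13, 217 sold [LIFO — newest first]: 217 @ $8 = $1,736
Mar 16, 413 sold [LIFO — newest first]: 199 @ $8 + 67 @ $8 + 1 @ $9 + 66 @ $5 + 80 @ $10 = $3,267
Total COGS = $3,037 + $1,026 + $1,736 + $3,267 = $9,066
Ending inventory: 172 @ $10 = $1,720
Check: goods available $10,786 = COGS $9,066 + ending $1,720

COGS = $9,066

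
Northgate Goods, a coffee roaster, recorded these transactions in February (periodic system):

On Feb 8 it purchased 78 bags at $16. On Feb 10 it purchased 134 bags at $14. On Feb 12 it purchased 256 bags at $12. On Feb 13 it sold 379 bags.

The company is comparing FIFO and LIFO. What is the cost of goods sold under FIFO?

FIFO COGS: 78 @ $16 + 134 @ $14 + 167 @ $12 = $5,128
LIFO COGS: 256 @ $12 + 123 @ $14 = $4,794

COGS = $5,128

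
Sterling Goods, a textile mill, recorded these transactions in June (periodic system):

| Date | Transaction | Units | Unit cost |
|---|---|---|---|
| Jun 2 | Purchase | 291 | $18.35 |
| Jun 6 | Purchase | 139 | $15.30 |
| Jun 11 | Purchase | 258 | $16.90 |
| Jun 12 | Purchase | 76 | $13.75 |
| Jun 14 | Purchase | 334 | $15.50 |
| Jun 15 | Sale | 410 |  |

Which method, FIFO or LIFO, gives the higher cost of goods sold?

FIFO COGS: 291 @ $18.35 + 119 @ $15.30 = $7,160.55
LIFO COGS: 334 @ $15.50 + 76 @ $13.75 = $6,222.00

FIFO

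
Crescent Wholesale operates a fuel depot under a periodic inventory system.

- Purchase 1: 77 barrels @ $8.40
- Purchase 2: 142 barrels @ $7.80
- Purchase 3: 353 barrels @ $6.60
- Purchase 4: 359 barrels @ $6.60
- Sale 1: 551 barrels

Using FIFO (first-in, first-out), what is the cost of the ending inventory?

Sale 1 (551) [FIFO — oldest first]: 77 @ $8.40 + 142 @ $7.80 + 332 @ $6.60 = $3,945.60
Ending inventory: 21 @ $6.60 + 359 @ $6.60 = $2,508.00

Ending inventory = $2,508.00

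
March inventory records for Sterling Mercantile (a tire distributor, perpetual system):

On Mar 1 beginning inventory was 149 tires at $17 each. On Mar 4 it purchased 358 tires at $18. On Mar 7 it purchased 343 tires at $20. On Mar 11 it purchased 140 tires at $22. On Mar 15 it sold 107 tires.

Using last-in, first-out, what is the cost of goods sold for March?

COGS = $2,354

Mar 15, 107 sold [LIFO — newest first]: 107 @ $22 = $2,354
Ending inventory: 149 @ $17 + 358 @ $18 + 343 @ $20 + 33 @ $22 = $16,563
Check: goods available $18,917 = COGS $2,354 + ending $16,563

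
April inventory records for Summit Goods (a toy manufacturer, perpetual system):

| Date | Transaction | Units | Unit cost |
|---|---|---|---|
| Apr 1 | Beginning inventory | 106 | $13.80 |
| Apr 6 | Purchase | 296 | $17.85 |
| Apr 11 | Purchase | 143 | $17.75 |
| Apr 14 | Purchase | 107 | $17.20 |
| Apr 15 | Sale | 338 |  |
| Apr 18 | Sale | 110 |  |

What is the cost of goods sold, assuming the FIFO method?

Apr 15, 338 sold [FIFO — oldest first]: 106 @ $13.80 + 232 @ $17.85 = $5,604.00
Apr 18, 110 sold [FIFO — oldest first]: 64 @ $17.85 + 46 @ $17.75 = $1,958.90
Total COGS = $5,604.00 + $1,958.90 = $7,562.90
Ending inventory: 97 @ $17.75 + 107 @ $17.20 = $3,562.15

COGS = $7,562.90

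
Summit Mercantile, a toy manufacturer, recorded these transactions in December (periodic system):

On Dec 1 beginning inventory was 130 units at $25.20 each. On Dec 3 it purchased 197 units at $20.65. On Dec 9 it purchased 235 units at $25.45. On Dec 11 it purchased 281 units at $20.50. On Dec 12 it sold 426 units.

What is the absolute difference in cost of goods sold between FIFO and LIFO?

$412.85

FIFO COGS: 130 @ $25.20 + 197 @ $20.65 + 99 @ $25.45 = $9,863.60
LIFO COGS: 281 @ $20.50 + 145 @ $25.45 = $9,450.75
Difference = |$9,863.60 − $9,450.75| = $412.85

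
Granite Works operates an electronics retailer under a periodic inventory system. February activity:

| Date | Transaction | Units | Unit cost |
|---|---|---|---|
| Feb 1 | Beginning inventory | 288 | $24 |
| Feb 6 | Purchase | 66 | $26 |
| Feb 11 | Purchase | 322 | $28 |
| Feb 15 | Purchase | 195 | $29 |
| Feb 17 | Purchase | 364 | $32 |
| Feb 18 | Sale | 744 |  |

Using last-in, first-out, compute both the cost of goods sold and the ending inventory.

COGS = $22,483; ending inventory = $12,464

Feb 18, 744 sold [LIFO — newest first]: 364 @ $32 + 195 @ $29 + 185 @ $28 = $22,483
Ending inventory: 288 @ $24 + 66 @ $26 + 137 @ $28 = $12,464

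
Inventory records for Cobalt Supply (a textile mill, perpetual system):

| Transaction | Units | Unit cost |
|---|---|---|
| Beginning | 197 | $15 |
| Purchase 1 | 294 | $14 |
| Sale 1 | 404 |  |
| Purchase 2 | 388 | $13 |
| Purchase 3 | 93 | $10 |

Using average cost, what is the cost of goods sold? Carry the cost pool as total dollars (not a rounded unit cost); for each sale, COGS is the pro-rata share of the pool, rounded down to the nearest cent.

After Beginning: 197 on hand, pool $2,955.00 (≈ $15.0000 each)
After Purchase 1: 491 on hand, pool $7,071.00 (≈ $14.4012 each)
Sale 1, sell 404: 404/491 × $7,071.00 → $5,818.09
After Purchase 2: 475 on hand, pool $6,296.91 (≈ $13.2567 each)
After Purchase 3: 568 on hand, pool $7,226.91 (≈ $12.7234 each)
Ending inventory (cost pool remaining) = $7,226.91

COGS = $5,818.09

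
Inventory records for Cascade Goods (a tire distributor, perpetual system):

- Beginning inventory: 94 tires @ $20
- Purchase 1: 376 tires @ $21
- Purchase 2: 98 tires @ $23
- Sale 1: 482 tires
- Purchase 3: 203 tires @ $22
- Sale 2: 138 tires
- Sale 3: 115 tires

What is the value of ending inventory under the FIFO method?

Sale 1 (482) [FIFO — oldest first]: 94 @ $20 + 376 @ $21 + 12 @ $23 = $10,052
Sale 2 (138) [FIFO — oldest first]: 86 @ $23 + 52 @ $22 = $3,122
Sale 3 (115) [FIFO — oldest first]: 115 @ $22 = $2,530
Total COGS = $10,052 + $3,122 + $2,530 = $15,704
Ending inventory: 36 @ $22 = $792
Check: goods available $16,496 = COGS $15,704 + ending $792

Ending inventory = $792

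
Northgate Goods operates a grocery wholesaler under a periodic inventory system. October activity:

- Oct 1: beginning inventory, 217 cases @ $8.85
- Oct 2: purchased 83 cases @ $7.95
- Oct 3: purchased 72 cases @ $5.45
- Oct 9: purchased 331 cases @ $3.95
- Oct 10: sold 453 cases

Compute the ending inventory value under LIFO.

Oct 10, 453 sold [LIFO — newest first]: 331 @ $3.95 + 72 @ $5.45 + 50 @ $7.95 = $2,097.35
Ending inventory: 217 @ $8.85 + 33 @ $7.95 = $2,182.80

Ending inventory = $2,182.80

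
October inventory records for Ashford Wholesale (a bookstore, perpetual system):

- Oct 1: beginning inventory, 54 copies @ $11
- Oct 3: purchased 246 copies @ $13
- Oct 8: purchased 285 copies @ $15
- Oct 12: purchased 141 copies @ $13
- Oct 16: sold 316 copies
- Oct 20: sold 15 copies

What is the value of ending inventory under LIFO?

Ending inventory = $5,217

Oct 16, 316 sold [LIFO — newest first]: 141 @ $13 + 175 @ $15 = $4,458
Oct 20, 15 sold [LIFO — newest first]: 15 @ $15 = $225
Total COGS = $4,458 + $225 = $4,683
Ending inventory: 54 @ $11 + 246 @ $13 + 95 @ $15 = $5,217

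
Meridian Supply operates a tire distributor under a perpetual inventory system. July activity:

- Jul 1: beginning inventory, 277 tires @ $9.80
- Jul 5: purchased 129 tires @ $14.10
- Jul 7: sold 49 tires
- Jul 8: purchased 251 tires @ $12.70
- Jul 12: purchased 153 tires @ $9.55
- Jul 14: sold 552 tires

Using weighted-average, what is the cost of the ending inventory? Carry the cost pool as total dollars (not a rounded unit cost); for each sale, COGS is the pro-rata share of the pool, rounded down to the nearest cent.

After Jul 1: 277 on hand, pool $2,714.60 (≈ $9.8000 each)
After Jul 5: 406 on hand, pool $4,533.50 (≈ $11.1663 each)
Jul 7, sell 49: 49/406 × $4,533.50 → $547.14
After Jul 8: 608 on hand, pool $7,174.06 (≈ $11.7994 each)
After Jul 12: 761 on hand, pool $8,635.21 (≈ $11.3472 each)
Jul 14, sell 552: 552/761 × $8,635.21 → $6,263.64
Total COGS = $547.14 + $6,263.64 = $6,810.78
Ending inventory (cost pool remaining) = $2,371.57

Ending inventory = $2,371.57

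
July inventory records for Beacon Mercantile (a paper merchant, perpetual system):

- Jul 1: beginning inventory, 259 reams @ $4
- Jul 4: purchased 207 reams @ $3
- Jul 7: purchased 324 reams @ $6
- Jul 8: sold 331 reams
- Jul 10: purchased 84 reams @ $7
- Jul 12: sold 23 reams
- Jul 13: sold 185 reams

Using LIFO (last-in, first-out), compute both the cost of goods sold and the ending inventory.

Jul 8, 331 sold [LIFO — newest first]: 324 @ $6 + 7 @ $3 = $1,965
Jul 12, 23 sold [LIFO — newest first]: 23 @ $7 = $161
Jul 13, 185 sold [LIFO — newest first]: 61 @ $7 + 124 @ $3 = $799
Total COGS = $1,965 + $161 + $799 = $2,925
Ending inventory: 259 @ $4 + 76 @ $3 = $1,264
Check: goods available $4,189 = COGS $2,925 + ending $1,264

COGS = $2,925; ending inventory = $1,264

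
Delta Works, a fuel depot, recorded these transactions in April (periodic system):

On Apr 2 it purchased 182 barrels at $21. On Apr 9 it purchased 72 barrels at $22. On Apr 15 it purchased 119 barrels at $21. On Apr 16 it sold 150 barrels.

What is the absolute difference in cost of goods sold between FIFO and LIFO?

$31

FIFO COGS: 150 @ $21 = $3,150
LIFO COGS: 119 @ $21 + 31 @ $22 = $3,181
Difference = |$3,150 − $3,181| = $31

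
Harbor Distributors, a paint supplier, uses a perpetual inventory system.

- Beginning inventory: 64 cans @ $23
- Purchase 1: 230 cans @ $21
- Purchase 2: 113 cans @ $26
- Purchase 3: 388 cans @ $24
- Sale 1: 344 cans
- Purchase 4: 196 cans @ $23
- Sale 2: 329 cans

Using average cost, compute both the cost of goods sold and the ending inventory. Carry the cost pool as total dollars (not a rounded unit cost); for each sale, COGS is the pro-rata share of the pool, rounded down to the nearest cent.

After Beginning: 64 on hand, pool $1,472.00 (≈ $23.0000 each)
After Purchase 1: 294 on hand, pool $6,302.00 (≈ $21.4354 each)
After Purchase 2: 407 on hand, pool $9,240.00 (≈ $22.7027 each)
After Purchase 3: 795 on hand, pool $18,552.00 (≈ $23.3358 each)
Sale 1, sell 344: 344/795 × $18,552.00 → $8,027.53
After Purchase 4: 647 on hand, pool $15,032.47 (≈ $23.2341 each)
Sale 2, sell 329: 329/647 × $15,032.47 → $7,644.02
Total COGS = $8,027.53 + $7,644.02 = $15,671.55
Ending inventory (cost pool remaining) = $7,388.45

COGS = $15,671.55; ending inventory = $7,388.45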